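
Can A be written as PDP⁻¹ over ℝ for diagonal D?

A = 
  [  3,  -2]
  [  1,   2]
No

tr(A) = 5, det(A) = 8
Characteristic polynomial: λ² - tr(A)λ + det(A) = λ² - 5λ + 8
λ² - 5λ + 8 = 0  ⇒  λ = (5 ± √((-5)² - 4·(8)))/2 = (5 ± √(-7))/2
  = (5 + i√7)/2,  (5 - i√7)/2
Eigenvalues: (5 + i√7)/2, (5 - i√7)/2  (≈ 2.5 + 1.323i, 2.5 - 1.323i)
Has complex eigenvalues (not diagonalizable over ℝ).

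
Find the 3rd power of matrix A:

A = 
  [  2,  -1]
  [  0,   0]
A² = A·A:
A²[1,1] = (2)(2) + (-1)(0) = 4
A²[1,2] = (2)(-1) + (-1)(0) = -2
A²[2,1] = (0)(2) + (0)(0) = 0
A²[2,2] = (0)(-1) + (0)(0) = 0
A² = 
  [  4,  -2]
  [  0,   0]

A^3 = A^2·A:
A^3[1,1] = (4)(2) + (-2)(0) = 8
A^3[1,2] = (4)(-1) + (-2)(0) = -4
A^3[2,1] = (0)(2) + (0)(0) = 0
A^3[2,2] = (0)(-1) + (0)(0) = 0
A^3 = 
  [  8,  -4]
  [  0,   0]

Therefore
A^3 = 
  [  8,  -4]
  [  0,   0]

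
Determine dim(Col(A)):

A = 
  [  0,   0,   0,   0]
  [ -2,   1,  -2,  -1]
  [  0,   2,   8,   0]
dim(Col(A)) = 2

Row reduce:
Swap R1 ↔ R2
Swap R2 ↔ R3
REF = 
  [ -2,   1,  -2,  -1]
  [  0,   2,   8,   0]
  [  0,   0,   0,   0]
Pivot columns: 1, 2 → 2 pivots.
dim(Col(A)) = number of pivot columns = 2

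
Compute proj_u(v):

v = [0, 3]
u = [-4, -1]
v·u = (0)(-4) + (3)(-1) = -3
u·u = (-4)² + (-1)² = 17
proj_u(v) = (v·u / u·u) × u = (-3/17) × u

proj_u(v) = [12/17, 3/17]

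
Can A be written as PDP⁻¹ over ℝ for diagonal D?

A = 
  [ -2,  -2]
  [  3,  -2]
No

tr(A) = -4, det(A) = 10
Characteristic polynomial: λ² - tr(A)λ + det(A) = λ² + 4λ + 10
λ² + 4λ + 10 = 0  ⇒  λ = (-4 ± √((4)² - 4·(10)))/2 = (-4 ± √(-24))/2
  = -2 + i√6,  -2 - i√6
Eigenvalues: -2 + i√6, -2 - i√6  (≈ -2 + 2.449i, -2 - 2.449i)
Has complex eigenvalues (not diagonalizable over ℝ).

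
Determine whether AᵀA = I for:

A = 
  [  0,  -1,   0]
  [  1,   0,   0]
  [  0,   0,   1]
Yes

AᵀA = 
  [  1,   0,   0]
  [  0,   1,   0]
  [  0,   0,   1]
= I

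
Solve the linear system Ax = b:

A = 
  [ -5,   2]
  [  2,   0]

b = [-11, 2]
x = [1, -3]

Row reduce the augmented matrix [A|b]:
R2 → R2 + (2/5)·R1
REF = 
  [   -5,     2,   -11]
  [    0,   4/5, -12/5]

Back-substitution:
x₂ = (-12/5) / (4/5) = -3
x₁ = (-11 - (2)(-3)) / (-5) = 1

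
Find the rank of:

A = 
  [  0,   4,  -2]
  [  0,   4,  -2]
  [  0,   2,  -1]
Row reduce:
R2 → R2 - (1)·R1
R3 → R3 - (1/2)·R1
REF = 
  [  0,   4,  -2]
  [  0,   0,   0]
  [  0,   0,   0]
Pivot columns: 2 → 1 pivot.

rank(A) = 1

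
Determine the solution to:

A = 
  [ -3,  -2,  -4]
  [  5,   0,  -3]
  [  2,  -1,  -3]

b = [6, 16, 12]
Row reduce the augmented matrix [A|b]:
R2 → R2 + (5/3)·R1
R3 → R3 + (2/3)·R1
R3 → R3 - (7/10)·R2
REF = 
  [   -3,    -2,    -4,     6]
  [    0, -10/3, -29/3,    26]
  [    0,     0, 11/10, -11/5]

Back-substitution:
x₃ = (-11/5) / (11/10) = -2
x₂ = (26 - (-29/3)(-2)) / (-10/3) = -2
x₁ = (6 - (-2)(-2) - (-4)(-2)) / (-3) = 2

x = [2, -2, -2]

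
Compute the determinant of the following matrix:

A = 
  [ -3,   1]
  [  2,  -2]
4

For a 2×2 matrix, det = ad - bc = (-3)(-2) - (1)(2) = 4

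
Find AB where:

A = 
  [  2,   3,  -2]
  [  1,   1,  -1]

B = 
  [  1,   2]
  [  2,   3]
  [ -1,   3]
A is 2×3 and B is 3×2, so AB is 2×2. Each entry is (row of A)·(column of B):
AB[1,1] = (2)(1) + (3)(2) + (-2)(-1) = 10
AB[1,2] = (2)(2) + (3)(3) + (-2)(3) = 7
AB[2,1] = (1)(1) + (1)(2) + (-1)(-1) = 4
AB[2,2] = (1)(2) + (1)(3) + (-1)(3) = 2

AB = 
  [ 10,   7]
  [  4,   2]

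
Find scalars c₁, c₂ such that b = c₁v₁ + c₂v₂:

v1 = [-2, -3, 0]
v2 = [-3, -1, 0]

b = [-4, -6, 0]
c1 = 2, c2 = 0

b = 2·v1 + 0·v2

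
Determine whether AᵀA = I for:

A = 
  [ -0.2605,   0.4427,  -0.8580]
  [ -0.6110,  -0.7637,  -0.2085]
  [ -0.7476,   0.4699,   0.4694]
Yes

AᵀA = 
  [  1.0001,   0,   0]
  [  0,   1,   0]
  [  0,   0,   1]
≈ I (equal to I up to the 4-dp rounding of the entries)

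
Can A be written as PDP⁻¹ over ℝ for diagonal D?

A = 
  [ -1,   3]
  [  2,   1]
Yes

tr(A) = 0, det(A) = -7
Characteristic polynomial: λ² - tr(A)λ + det(A) = λ² - 7
λ² - 7 = 0  ⇒  λ = (0 ± √((0)² - 4·(-7)))/2 = (0 ± √(28))/2
  = √7,  -√7
Eigenvalues: √7, -√7  (≈ 2.646, -2.646)
The two irrational eigenvalues are distinct (simple), so each has alg. mult. = geom. mult. = 1.
Sum of geometric multiplicities equals n, so A has n independent eigenvectors.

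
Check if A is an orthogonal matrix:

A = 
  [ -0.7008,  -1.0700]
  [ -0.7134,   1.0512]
No

AᵀA = 
  [  1.0001,  -0.0001]
  [ -0.0001,   2.2499]
≠ I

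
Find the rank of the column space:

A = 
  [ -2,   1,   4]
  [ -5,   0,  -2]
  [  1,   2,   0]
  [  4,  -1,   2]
Row reduce:
R2 → R2 - (5/2)·R1
R3 → R3 + (1/2)·R1
R4 → R4 + (2)·R1
R3 → R3 + (1)·R2
R4 → R4 + (2/5)·R2
R4 → R4 + (13/25)·R3
REF = 
  [  -2,    1,    4]
  [   0, -5/2,  -12]
  [   0,    0,  -10]
  [   0,    0,    0]
Pivot columns: 1, 2, 3 → 3 pivots.
dim(Col(A)) = number of pivot columns = 3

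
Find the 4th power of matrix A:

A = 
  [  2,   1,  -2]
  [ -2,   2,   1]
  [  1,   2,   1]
A^4 = 
  [  5, -35,  -5]
  [-35,  65,  70]
  [-50,  35,  55]

A² = A·A:
A²[1,1] = (2)(2) + (1)(-2) + (-2)(1) = 0
A²[1,2] = (2)(1) + (1)(2) + (-2)(2) = 0
A²[1,3] = (2)(-2) + (1)(1) + (-2)(1) = -5
A²[2,1] = (-2)(2) + (2)(-2) + (1)(1) = -7
A²[2,2] = (-2)(1) + (2)(2) + (1)(2) = 4
A²[2,3] = (-2)(-2) + (2)(1) + (1)(1) = 7
A²[3,1] = (1)(2) + (2)(-2) + (1)(1) = -1
A²[3,2] = (1)(1) + (2)(2) + (1)(2) = 7
A²[3,3] = (1)(-2) + (2)(1) + (1)(1) = 1
A² = 
  [  0,   0,  -5]
  [ -7,   4,   7]
  [ -1,   7,   1]

A^3 = A^2·A:
A^3[1,1] = (0)(2) + (0)(-2) + (-5)(1) = -5
A^3[1,2] = (0)(1) + (0)(2) + (-5)(2) = -10
A^3[1,3] = (0)(-2) + (0)(1) + (-5)(1) = -5
A^3[2,1] = (-7)(2) + (4)(-2) + (7)(1) = -15
A^3[2,2] = (-7)(1) + (4)(2) + (7)(2) = 15
A^3[2,3] = (-7)(-2) + (4)(1) + (7)(1) = 25
A^3[3,1] = (-1)(2) + (7)(-2) + (1)(1) = -15
A^3[3,2] = (-1)(1) + (7)(2) + (1)(2) = 15
A^3[3,3] = (-1)(-2) + (7)(1) + (1)(1) = 10
A^3 = 
  [ -5, -10,  -5]
  [-15,  15,  25]
  [-15,  15,  10]

A^4 = A^3·A:
A^4[1,1] = (-5)(2) + (-10)(-2) + (-5)(1) = 5
A^4[1,2] = (-5)(1) + (-10)(2) + (-5)(2) = -35
A^4[1,3] = (-5)(-2) + (-10)(1) + (-5)(1) = -5
A^4[2,1] = (-15)(2) + (15)(-2) + (25)(1) = -35
A^4[2,2] = (-15)(1) + (15)(2) + (25)(2) = 65
A^4[2,3] = (-15)(-2) + (15)(1) + (25)(1) = 70
A^4[3,1] = (-15)(2) + (15)(-2) + (10)(1) = -50
A^4[3,2] = (-15)(1) + (15)(2) + (10)(2) = 35
A^4[3,3] = (-15)(-2) + (15)(1) + (10)(1) = 55
A^4 = 
  [  5, -35,  -5]
  [-35,  65,  70]
  [-50,  35,  55]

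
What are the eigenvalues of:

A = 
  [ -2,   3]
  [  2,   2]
tr(A) = 0, det(A) = -10
Characteristic polynomial: λ² - tr(A)λ + det(A) = λ² - 10
λ² - 10 = 0  ⇒  λ = (0 ± √((0)² - 4·(-10)))/2 = (0 ± √(40))/2
  = √10,  -√10

λ = √10, -√10  (≈ 3.162, -3.162)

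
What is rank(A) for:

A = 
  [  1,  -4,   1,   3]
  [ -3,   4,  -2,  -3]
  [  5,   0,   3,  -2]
Row reduce:
R2 → R2 + (3)·R1
R3 → R3 - (5)·R1
R3 → R3 + (5/2)·R2
REF = 
  [  1,  -4,   1,   3]
  [  0,  -8,   1,   6]
  [  0,   0, 1/2,  -2]
Pivot columns: 1, 2, 3 → 3 pivots.

rank(A) = 3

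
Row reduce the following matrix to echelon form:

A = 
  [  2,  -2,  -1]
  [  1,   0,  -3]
Row operations:
R2 → R2 - (1/2)·R1

Resulting echelon form:
REF = 
  [   2,   -2,   -1]
  [   0,    1, -5/2]

Rank = 2 (number of non-zero pivot rows).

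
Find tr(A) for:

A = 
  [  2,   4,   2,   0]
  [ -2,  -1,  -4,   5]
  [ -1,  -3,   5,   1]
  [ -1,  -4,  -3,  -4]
2

tr(A) = 2 + -1 + 5 + -4 = 2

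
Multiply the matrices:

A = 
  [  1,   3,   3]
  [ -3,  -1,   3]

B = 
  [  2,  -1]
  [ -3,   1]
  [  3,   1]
AB = 
  [  2,   5]
  [  6,   5]

A is 2×3 and B is 3×2, so AB is 2×2. Each entry is (row of A)·(column of B):
AB[1,1] = (1)(2) + (3)(-3) + (3)(3) = 2
AB[1,2] = (1)(-1) + (3)(1) + (3)(1) = 5
AB[2,1] = (-3)(2) + (-1)(-3) + (3)(3) = 6
AB[2,2] = (-3)(-1) + (-1)(1) + (3)(1) = 5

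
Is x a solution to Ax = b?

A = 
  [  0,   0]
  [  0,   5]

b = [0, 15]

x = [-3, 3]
Yes

Ax = [0, 15] = b ✓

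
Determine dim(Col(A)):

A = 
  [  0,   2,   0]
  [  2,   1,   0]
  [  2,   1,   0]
dim(Col(A)) = 2

Row reduce:
Swap R1 ↔ R2
R3 → R3 - (1)·R1
REF = 
  [  2,   1,   0]
  [  0,   2,   0]
  [  0,   0,   0]
Pivot columns: 1, 2 → 2 pivots.
dim(Col(A)) = number of pivot columns = 2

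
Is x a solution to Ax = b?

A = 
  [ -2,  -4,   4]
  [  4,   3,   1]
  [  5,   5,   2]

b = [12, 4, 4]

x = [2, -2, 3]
No

Ax = [16, 5, 6] ≠ b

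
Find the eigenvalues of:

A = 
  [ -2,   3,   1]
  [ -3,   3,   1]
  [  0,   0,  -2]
λ = -2, (1 + i√11)/2, (1 - i√11)/2  (≈ -2, 0.5 + 1.658i, 0.5 - 1.658i)

Characteristic polynomial: det(λI - A) = λ³ + λ² + λ + 6
Testing integer divisors of the constant term: p(-2) = 0, so (λ + 2) is a factor:
p(λ) = (λ + 2)(λ² - λ + 3)
λ² - λ + 3 = 0  ⇒  λ = (1 ± √((-1)² - 4·(3)))/2 = (1 ± √(-11))/2
  = (1 + i√11)/2,  (1 - i√11)/2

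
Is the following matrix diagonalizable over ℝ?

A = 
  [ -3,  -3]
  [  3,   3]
No

tr(A) = 0, det(A) = 0
Characteristic polynomial: λ² - tr(A)λ + det(A) = λ²
λ² = λ²
Eigenvalues: 0, 0
λ=0: alg. mult. = 2, geom. mult. = 2 - rank(A - (0)I) = 2 - 1 = 1
Sum of geometric multiplicities = 1 < n = 2, so there aren't enough independent eigenvectors.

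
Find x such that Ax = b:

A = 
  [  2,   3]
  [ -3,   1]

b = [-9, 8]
x = [-3, -1]

Row reduce the augmented matrix [A|b]:
R2 → R2 + (3/2)·R1
REF = 
  [    2,     3,    -9]
  [    0,  11/2, -11/2]

Back-substitution:
x₂ = (-11/2) / (11/2) = -1
x₁ = (-9 - (3)(-1)) / 2 = -3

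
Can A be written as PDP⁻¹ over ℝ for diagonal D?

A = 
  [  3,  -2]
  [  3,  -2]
Yes

tr(A) = 1, det(A) = 0
Characteristic polynomial: λ² - tr(A)λ + det(A) = λ² - λ
λ² - λ = λ(λ - 1)
Eigenvalues: 1, 0
λ=0: alg. mult. = 1, geom. mult. = 2 - rank(A - (0)I) = 2 - 1 = 1
λ=1: alg. mult. = 1, geom. mult. = 2 - rank(A - (1)I) = 2 - 1 = 1
Sum of geometric multiplicities equals n, so A has n independent eigenvectors.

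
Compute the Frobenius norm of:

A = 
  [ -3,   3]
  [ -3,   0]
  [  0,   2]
||A||_F = 5.568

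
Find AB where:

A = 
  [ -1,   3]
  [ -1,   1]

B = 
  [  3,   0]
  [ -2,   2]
A is 2×2 and B is 2×2, so AB is 2×2. Each entry is (row of A)·(column of B):
AB[1,1] = (-1)(3) + (3)(-2) = -9
AB[1,2] = (-1)(0) + (3)(2) = 6
AB[2,1] = (-1)(3) + (1)(-2) = -5
AB[2,2] = (-1)(0) + (1)(2) = 2

AB = 
  [ -9,   6]
  [ -5,   2]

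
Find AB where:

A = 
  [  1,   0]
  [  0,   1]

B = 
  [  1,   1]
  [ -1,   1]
AB = 
  [  1,   1]
  [ -1,   1]

A is 2×2 and B is 2×2, so AB is 2×2. Each entry is (row of A)·(column of B):
AB[1,1] = (1)(1) + (0)(-1) = 1
AB[1,2] = (1)(1) + (0)(1) = 1
AB[2,1] = (0)(1) + (1)(-1) = -1
AB[2,2] = (0)(1) + (1)(1) = 1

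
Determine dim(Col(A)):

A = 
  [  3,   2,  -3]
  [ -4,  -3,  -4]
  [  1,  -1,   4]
Row reduce:
R2 → R2 + (4/3)·R1
R3 → R3 - (1/3)·R1
R3 → R3 - (5)·R2
REF = 
  [   3,    2,   -3]
  [   0, -1/3,   -8]
  [   0,    0,   45]
Pivot columns: 1, 2, 3 → 3 pivots.
dim(Col(A)) = number of pivot columns = 3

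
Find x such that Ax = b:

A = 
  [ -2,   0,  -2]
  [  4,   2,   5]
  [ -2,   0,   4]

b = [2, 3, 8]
x = [-2, 3, 1]

Row reduce the augmented matrix [A|b]:
R2 → R2 + (2)·R1
R3 → R3 - (1)·R1
REF = 
  [ -2,   0,  -2,   2]
  [  0,   2,   1,   7]
  [  0,   0,   6,   6]

Back-substitution:
x₃ = 6 / 6 = 1
x₂ = (7 - (1)(1)) / 2 = 3
x₁ = (2 - (0)(3) - (-2)(1)) / (-2) = -2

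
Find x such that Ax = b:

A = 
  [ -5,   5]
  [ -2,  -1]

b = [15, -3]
x = [0, 3]

Row reduce the augmented matrix [A|b]:
R2 → R2 - (2/5)·R1
REF = 
  [ -5,   5,  15]
  [  0,  -3,  -9]

Back-substitution:
x₂ = (-9) / (-3) = 3
x₁ = (15 - (5)(3)) / (-5) = 0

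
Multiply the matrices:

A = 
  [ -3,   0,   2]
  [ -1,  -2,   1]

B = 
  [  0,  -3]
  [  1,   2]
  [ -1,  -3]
A is 2×3 and B is 3×2, so AB is 2×2. Each entry is (row of A)·(column of B):
AB[1,1] = (-3)(0) + (0)(1) + (2)(-1) = -2
AB[1,2] = (-3)(-3) + (0)(2) + (2)(-3) = 3
AB[2,1] = (-1)(0) + (-2)(1) + (1)(-1) = -3
AB[2,2] = (-1)(-3) + (-2)(2) + (1)(-3) = -4

AB = 
  [ -2,   3]
  [ -3,  -4]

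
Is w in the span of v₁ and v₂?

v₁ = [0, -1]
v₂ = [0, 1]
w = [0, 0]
Yes

Form the augmented matrix and row-reduce:
[v₁|v₂|w] = 
  [  0,   0,   0]
  [ -1,   1,   0]
Swap R1 ↔ R2
REF = 
  [ -1,   1,   0]
  [  0,   0,   0]

No row of the form [0 0 | nonzero], so the system is consistent. Back-substitution gives c₁ = 0, c₂ = 0: w = (0)·v₁ + (0)·v₂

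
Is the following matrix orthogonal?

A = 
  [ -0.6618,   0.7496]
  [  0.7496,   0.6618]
Yes

AᵀA = 
  [  0.9999,   0]
  [  0,   0.9999]
≈ I (equal to I up to the 4-dp rounding of the entries)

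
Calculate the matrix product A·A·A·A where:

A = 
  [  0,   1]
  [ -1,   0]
A² = A·A:
A²[1,1] = (0)(0) + (1)(-1) = -1
A²[1,2] = (0)(1) + (1)(0) = 0
A²[2,1] = (-1)(0) + (0)(-1) = 0
A²[2,2] = (-1)(1) + (0)(0) = -1
A² = 
  [ -1,   0]
  [  0,  -1]

A^3 = A^2·A:
A^3[1,1] = (-1)(0) + (0)(-1) = 0
A^3[1,2] = (-1)(1) + (0)(0) = -1
A^3[2,1] = (0)(0) + (-1)(-1) = 1
A^3[2,2] = (0)(1) + (-1)(0) = 0
A^3 = 
  [  0,  -1]
  [  1,   0]

A^4 = A^3·A:
A^4[1,1] = (0)(0) + (-1)(-1) = 1
A^4[1,2] = (0)(1) + (-1)(0) = 0
A^4[2,1] = (1)(0) + (0)(-1) = 0
A^4[2,2] = (1)(1) + (0)(0) = 1
A^4 = 
  [  1,   0]
  [  0,   1]

Therefore
A^4 = 
  [  1,   0]
  [  0,   1]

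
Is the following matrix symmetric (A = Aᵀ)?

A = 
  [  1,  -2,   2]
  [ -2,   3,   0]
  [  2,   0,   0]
Yes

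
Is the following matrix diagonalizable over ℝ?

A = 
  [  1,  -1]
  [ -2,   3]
Yes

tr(A) = 4, det(A) = 1
Characteristic polynomial: λ² - tr(A)λ + det(A) = λ² - 4λ + 1
λ² - 4λ + 1 = 0  ⇒  λ = (4 ± √((-4)² - 4·(1)))/2 = (4 ± √(12))/2
  = 2 + √3,  2 - √3
Eigenvalues: 2 + √3, 2 - √3  (≈ 3.732, 0.2679)
The two irrational eigenvalues are distinct (simple), so each has alg. mult. = geom. mult. = 1.
Sum of geometric multiplicities equals n, so A has n independent eigenvectors.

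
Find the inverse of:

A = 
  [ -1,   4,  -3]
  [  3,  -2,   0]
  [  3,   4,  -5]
det(A) = (-1)·((-2)(-5) - (0)(4)) - (4)·((3)(-5) - (0)(3)) + (-3)·((3)(4) - (-2)(3))
  = (-1)(10) - (4)(-15) + (-3)(18)
  = -4
det(A) = -4 ≠ 0, so A is invertible.

Cofactors Cᵢⱼ = (-1)ⁱ⁺ʲ·Mᵢⱼ:
C = 
  [ 10,  15,  18]
  [  8,  14,  16]
  [ -6,  -9, -10]

adj(A) = Cᵀ:
adj(A) = 
  [ 10,   8,  -6]
  [ 15,  14,  -9]
  [ 18,  16, -10]

A⁻¹ = (-1/4) · adj(A):
A⁻¹ = 
  [ -5/2,    -2,   3/2]
  [-15/4,  -7/2,   9/4]
  [ -9/2,    -4,   5/2]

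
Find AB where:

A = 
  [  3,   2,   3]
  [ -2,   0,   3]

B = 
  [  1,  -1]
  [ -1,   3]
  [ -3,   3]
AB = 
  [ -8,  12]
  [-11,  11]

A is 2×3 and B is 3×2, so AB is 2×2. Each entry is (row of A)·(column of B):
AB[1,1] = (3)(1) + (2)(-1) + (3)(-3) = -8
AB[1,2] = (3)(-1) + (2)(3) + (3)(3) = 12
AB[2,1] = (-2)(1) + (0)(-1) + (3)(-3) = -11
AB[2,2] = (-2)(-1) + (0)(3) + (3)(3) = 11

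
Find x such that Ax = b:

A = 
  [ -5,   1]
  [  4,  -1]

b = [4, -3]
x = [-1, -1]

Row reduce the augmented matrix [A|b]:
R2 → R2 + (4/5)·R1
REF = 
  [  -5,    1,    4]
  [   0, -1/5,  1/5]

Back-substitution:
x₂ = (1/5) / (-1/5) = -1
x₁ = (4 - (1)(-1)) / (-5) = -1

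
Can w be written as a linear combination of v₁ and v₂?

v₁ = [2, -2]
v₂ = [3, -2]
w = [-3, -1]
Yes

Form the augmented matrix and row-reduce:
[v₁|v₂|w] = 
  [  2,   3,  -3]
  [ -2,  -2,  -1]
R2 → R2 + (1)·R1
REF = 
  [  2,   3,  -3]
  [  0,   1,  -4]

No row of the form [0 0 | nonzero], so the system is consistent. Back-substitution gives c₁ = 9/2, c₂ = -4: w = (9/2)·v₁ + (-4)·v₂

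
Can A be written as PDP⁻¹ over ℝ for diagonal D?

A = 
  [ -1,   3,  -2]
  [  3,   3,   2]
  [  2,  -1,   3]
Yes

Characteristic polynomial: det(λI - A) = λ³ - 5λ² + 8
By the rational root theorem any rational root is an integer dividing 8; none of those is a root, so p(λ) has no rational roots and hence (being an irreducible cubic) no repeated roots.
Discriminant of the cubic: Δ = 2272
Δ > 0 ⇒ three distinct real eigenvalues: λ ≈ -1.141, 1.515, 4.626
Three distinct real eigenvalues, so A has 3 independent eigenvectors.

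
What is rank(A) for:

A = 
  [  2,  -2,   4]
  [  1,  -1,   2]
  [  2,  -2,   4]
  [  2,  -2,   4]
rank(A) = 1

Row reduce:
R2 → R2 - (1/2)·R1
R3 → R3 - (1)·R1
R4 → R4 - (1)·R1
REF = 
  [  2,  -2,   4]
  [  0,   0,   0]
  [  0,   0,   0]
  [  0,   0,   0]
Pivot columns: 1 → 1 pivot.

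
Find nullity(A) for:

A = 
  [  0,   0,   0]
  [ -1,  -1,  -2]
nullity(A) = 2

Row reduce:
Swap R1 ↔ R2
REF = 
  [ -1,  -1,  -2]
  [  0,   0,   0]
Pivot columns: 1 → 1 pivot.
rank(A) = 1, so nullity(A) = 3 - 1 = 2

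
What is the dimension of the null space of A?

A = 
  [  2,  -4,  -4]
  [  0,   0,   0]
nullity(A) = 2

Row reduce:
(no row operations needed)
REF = 
  [  2,  -4,  -4]
  [  0,   0,   0]
Pivot columns: 1 → 1 pivot.
rank(A) = 1, so nullity(A) = 3 - 1 = 2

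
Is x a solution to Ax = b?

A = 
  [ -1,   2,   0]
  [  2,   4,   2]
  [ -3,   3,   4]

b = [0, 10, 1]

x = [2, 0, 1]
No

Ax = [-2, 6, -2] ≠ b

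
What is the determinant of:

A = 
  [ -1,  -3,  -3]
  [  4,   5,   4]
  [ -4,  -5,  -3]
Cofactor expansion along row 1:
det(A) = (-1)·((5)(-3) - (4)(-5)) - (-3)·((4)(-3) - (4)(-4)) + (-3)·((4)(-5) - (5)(-4))
  = (-1)(5) - (-3)(4) + (-3)(0)
  = 7

det(A) = 7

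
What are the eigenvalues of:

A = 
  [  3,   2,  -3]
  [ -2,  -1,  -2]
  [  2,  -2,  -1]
λ = -3, 2 + 3i, 2 - 3i  (≈ -3, 2 + 3i, 2 - 3i)

Characteristic polynomial: det(λI - A) = λ³ - λ² + λ + 39
Testing integer divisors of the constant term: p(-3) = 0, so (λ + 3) is a factor:
p(λ) = (λ + 3)(λ² - 4λ + 13)
λ² - 4λ + 13 = 0  ⇒  λ = (4 ± √((-4)² - 4·(13)))/2 = (4 ± √(-36))/2
  = 2 + 3i,  2 - 3i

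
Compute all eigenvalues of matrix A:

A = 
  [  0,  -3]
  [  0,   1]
λ = 1, 0

tr(A) = 1, det(A) = 0
Characteristic polynomial: λ² - tr(A)λ + det(A) = λ² - λ
λ² - λ = λ(λ - 1)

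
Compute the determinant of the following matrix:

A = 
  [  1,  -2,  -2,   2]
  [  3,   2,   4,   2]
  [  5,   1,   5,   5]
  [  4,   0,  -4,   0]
-16

Cofactor expansion along row 1: det(A) = a₁₁M₁₁ - a₁₂M₁₂ + a₁₃M₁₃ - a₁₄M₁₄

M₁₁ = det[[2, 4, 2]; [1, 5, 5]; [0, -4, 0]]
  = (2)·((5)(0) - (5)(-4)) - (4)·((1)(0) - (5)(0)) + (2)·((1)(-4) - (5)(0))
  = (2)(20) - (4)(0) + (2)(-4)
  = 32
M₁₂ = det[[3, 4, 2]; [5, 5, 5]; [4, -4, 0]]
  = (3)·((5)(0) - (5)(-4)) - (4)·((5)(0) - (5)(4)) + (2)·((5)(-4) - (5)(4))
  = (3)(20) - (4)(-20) + (2)(-40)
  = 60
M₁₃ = det[[3, 2, 2]; [5, 1, 5]; [4, 0, 0]]
  = (3)·((1)(0) - (5)(0)) - (2)·((5)(0) - (5)(4)) + (2)·((5)(0) - (1)(4))
  = (3)(0) - (2)(-20) + (2)(-4)
  = 32
M₁₄ = det[[3, 2, 4]; [5, 1, 5]; [4, 0, -4]]
  = (3)·((1)(-4) - (5)(0)) - (2)·((5)(-4) - (5)(4)) + (4)·((5)(0) - (1)(4))
  = (3)(-4) - (2)(-40) + (4)(-4)
  = 52

det(A) = (1)(32) - (-2)(60) + (-2)(32) - (2)(52) = -16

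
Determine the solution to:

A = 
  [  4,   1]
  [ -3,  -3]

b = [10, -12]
x = [2, 2]

Row reduce the augmented matrix [A|b]:
R2 → R2 + (3/4)·R1
REF = 
  [   4,    1,   10]
  [   0, -9/4, -9/2]

Back-substitution:
x₂ = (-9/2) / (-9/4) = 2
x₁ = (10 - (1)(2)) / 4 = 2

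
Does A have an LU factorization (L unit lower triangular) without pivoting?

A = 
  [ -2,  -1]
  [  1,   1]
Yes.
A[1,1] = -2 ≠ 0, so Gaussian elimination proceeds without a row swap: multiplier ℓ₂₁ = (1)/(-2) = -1/2, and U[2,2] = 1 - (-1/2)(-1) = 1/2.
L = 
  [   1,    0]
  [-1/2,    1]
U = 
  [ -2,  -1]
  [  0, 1/2]
Check row 2 of LU: [(-1/2)(-2), (-1/2)(-1) + (1/2)] = [1, 1] = row 2 of A ✓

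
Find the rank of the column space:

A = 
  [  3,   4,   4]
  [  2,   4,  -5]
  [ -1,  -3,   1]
Row reduce:
R2 → R2 - (2/3)·R1
R3 → R3 + (1/3)·R1
R3 → R3 + (5/4)·R2
REF = 
  [    3,     4,     4]
  [    0,   4/3, -23/3]
  [    0,     0, -29/4]
Pivot columns: 1, 2, 3 → 3 pivots.
dim(Col(A)) = number of pivot columns = 3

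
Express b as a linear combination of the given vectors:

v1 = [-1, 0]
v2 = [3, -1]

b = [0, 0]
c1 = 0, c2 = 0

b = 0·v1 + 0·v2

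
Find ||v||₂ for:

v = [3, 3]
4.243

||v||₂ = √((3)² + (3)²) = √18 = 4.243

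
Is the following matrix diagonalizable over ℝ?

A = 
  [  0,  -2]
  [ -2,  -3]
Yes

tr(A) = -3, det(A) = -4
Characteristic polynomial: λ² - tr(A)λ + det(A) = λ² + 3λ - 4
λ² + 3λ - 4 = (λ + 4)(λ - 1)
Eigenvalues: 1, -4
λ=-4: alg. mult. = 1, geom. mult. = 2 - rank(A - (-4)I) = 2 - 1 = 1
λ=1: alg. mult. = 1, geom. mult. = 2 - rank(A - (1)I) = 2 - 1 = 1
Sum of geometric multiplicities equals n, so A has n independent eigenvectors.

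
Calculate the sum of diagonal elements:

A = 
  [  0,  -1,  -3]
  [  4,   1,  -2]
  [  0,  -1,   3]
4

tr(A) = 0 + 1 + 3 = 4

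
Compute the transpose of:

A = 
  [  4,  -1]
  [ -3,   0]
Aᵀ = 
  [  4,  -3]
  [ -1,   0]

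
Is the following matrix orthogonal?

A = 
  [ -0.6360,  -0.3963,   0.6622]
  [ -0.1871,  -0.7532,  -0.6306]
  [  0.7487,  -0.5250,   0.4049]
Yes

AᵀA = 
  [  1.0001,  -0.0001,   0]
  [ -0.0001,   1,   0]
  [  0,   0,   1.0001]
≈ I (equal to I up to the 4-dp rounding of the entries)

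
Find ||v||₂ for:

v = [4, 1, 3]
5.099

||v||₂ = √((4)² + (1)² + (3)²) = √26 = 5.099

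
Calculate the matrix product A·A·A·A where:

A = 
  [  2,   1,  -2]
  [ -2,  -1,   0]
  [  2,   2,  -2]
A² = A·A:
A²[1,1] = (2)(2) + (1)(-2) + (-2)(2) = -2
A²[1,2] = (2)(1) + (1)(-1) + (-2)(2) = -3
A²[1,3] = (2)(-2) + (1)(0) + (-2)(-2) = 0
A²[2,1] = (-2)(2) + (-1)(-2) + (0)(2) = -2
A²[2,2] = (-2)(1) + (-1)(-1) + (0)(2) = -1
A²[2,3] = (-2)(-2) + (-1)(0) + (0)(-2) = 4
A²[3,1] = (2)(2) + (2)(-2) + (-2)(2) = -4
A²[3,2] = (2)(1) + (2)(-1) + (-2)(2) = -4
A²[3,3] = (2)(-2) + (2)(0) + (-2)(-2) = 0
A² = 
  [ -2,  -3,   0]
  [ -2,  -1,   4]
  [ -4,  -4,   0]

A^3 = A^2·A:
A^3[1,1] = (-2)(2) + (-3)(-2) + (0)(2) = 2
A^3[1,2] = (-2)(1) + (-3)(-1) + (0)(2) = 1
A^3[1,3] = (-2)(-2) + (-3)(0) + (0)(-2) = 4
A^3[2,1] = (-2)(2) + (-1)(-2) + (4)(2) = 6
A^3[2,2] = (-2)(1) + (-1)(-1) + (4)(2) = 7
A^3[2,3] = (-2)(-2) + (-1)(0) + (4)(-2) = -4
A^3[3,1] = (-4)(2) + (-4)(-2) + (0)(2) = 0
A^3[3,2] = (-4)(1) + (-4)(-1) + (0)(2) = 0
A^3[3,3] = (-4)(-2) + (-4)(0) + (0)(-2) = 8
A^3 = 
  [  2,   1,   4]
  [  6,   7,  -4]
  [  0,   0,   8]

A^4 = A^3·A:
A^4[1,1] = (2)(2) + (1)(-2) + (4)(2) = 10
A^4[1,2] = (2)(1) + (1)(-1) + (4)(2) = 9
A^4[1,3] = (2)(-2) + (1)(0) + (4)(-2) = -12
A^4[2,1] = (6)(2) + (7)(-2) + (-4)(2) = -10
A^4[2,2] = (6)(1) + (7)(-1) + (-4)(2) = -9
A^4[2,3] = (6)(-2) + (7)(0) + (-4)(-2) = -4
A^4[3,1] = (0)(2) + (0)(-2) + (8)(2) = 16
A^4[3,2] = (0)(1) + (0)(-1) + (8)(2) = 16
A^4[3,3] = (0)(-2) + (0)(0) + (8)(-2) = -16
A^4 = 
  [ 10,   9, -12]
  [-10,  -9,  -4]
  [ 16,  16, -16]

Therefore
A^4 = 
  [ 10,   9, -12]
  [-10,  -9,  -4]
  [ 16,  16, -16]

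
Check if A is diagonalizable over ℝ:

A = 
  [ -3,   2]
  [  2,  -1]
Yes

tr(A) = -4, det(A) = -1
Characteristic polynomial: λ² - tr(A)λ + det(A) = λ² + 4λ - 1
λ² + 4λ - 1 = 0  ⇒  λ = (-4 ± √((4)² - 4·(-1)))/2 = (-4 ± √(20))/2
  = -2 + √5,  -2 - √5
Eigenvalues: -2 + √5, -2 - √5  (≈ 0.2361, -4.236)
The two irrational eigenvalues are distinct (simple), so each has alg. mult. = geom. mult. = 1.
Sum of geometric multiplicities equals n, so A has n independent eigenvectors.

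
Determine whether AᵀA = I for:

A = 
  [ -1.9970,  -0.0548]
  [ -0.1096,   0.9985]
No

AᵀA = 
  [  4,   0]
  [  0,   1]
≠ I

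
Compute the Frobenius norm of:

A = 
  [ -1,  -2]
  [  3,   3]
||A||_F = 4.796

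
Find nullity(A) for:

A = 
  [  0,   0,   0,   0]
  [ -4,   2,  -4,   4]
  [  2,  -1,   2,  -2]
nullity(A) = 3

Row reduce:
Swap R1 ↔ R2
R3 → R3 + (1/2)·R1
REF = 
  [ -4,   2,  -4,   4]
  [  0,   0,   0,   0]
  [  0,   0,   0,   0]
Pivot columns: 1 → 1 pivot.
rank(A) = 1, so nullity(A) = 4 - 1 = 3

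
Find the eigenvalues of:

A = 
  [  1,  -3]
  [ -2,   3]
λ = 2 + √7, 2 - √7  (≈ 4.646, -0.6458)

tr(A) = 4, det(A) = -3
Characteristic polynomial: λ² - tr(A)λ + det(A) = λ² - 4λ - 3
λ² - 4λ - 3 = 0  ⇒  λ = (4 ± √((-4)² - 4·(-3)))/2 = (4 ± √(28))/2
  = 2 + √7,  2 - √7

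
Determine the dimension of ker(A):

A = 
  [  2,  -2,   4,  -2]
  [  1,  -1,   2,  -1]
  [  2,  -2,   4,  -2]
nullity(A) = 3

Row reduce:
R2 → R2 - (1/2)·R1
R3 → R3 - (1)·R1
REF = 
  [  2,  -2,   4,  -2]
  [  0,   0,   0,   0]
  [  0,   0,   0,   0]
Pivot columns: 1 → 1 pivot.
rank(A) = 1, so nullity(A) = 4 - 1 = 3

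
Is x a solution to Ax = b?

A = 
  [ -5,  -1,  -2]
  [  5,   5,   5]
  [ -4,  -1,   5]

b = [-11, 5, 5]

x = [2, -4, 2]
No

Ax = [-10, 0, 6] ≠ b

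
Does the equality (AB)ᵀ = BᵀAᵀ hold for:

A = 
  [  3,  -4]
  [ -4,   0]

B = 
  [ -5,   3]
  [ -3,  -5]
Yes

(AB)ᵀ = 
  [ -3,  20]
  [ 29, -12]

BᵀAᵀ = 
  [ -3,  20]
  [ 29, -12]

Both sides are equal — this is the standard identity (AB)ᵀ = BᵀAᵀ, which holds for all A, B.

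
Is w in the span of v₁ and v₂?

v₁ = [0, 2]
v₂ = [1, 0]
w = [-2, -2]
Yes

Form the augmented matrix and row-reduce:
[v₁|v₂|w] = 
  [  0,   1,  -2]
  [  2,   0,  -2]
Swap R1 ↔ R2
REF = 
  [  2,   0,  -2]
  [  0,   1,  -2]

No row of the form [0 0 | nonzero], so the system is consistent. Back-substitution gives c₁ = -1, c₂ = -2: w = (-1)·v₁ + (-2)·v₂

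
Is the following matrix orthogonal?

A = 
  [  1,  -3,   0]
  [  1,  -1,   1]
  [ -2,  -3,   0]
No

AᵀA = 
  [  6,   2,   1]
  [  2,  19,  -1]
  [  1,  -1,   1]
≠ I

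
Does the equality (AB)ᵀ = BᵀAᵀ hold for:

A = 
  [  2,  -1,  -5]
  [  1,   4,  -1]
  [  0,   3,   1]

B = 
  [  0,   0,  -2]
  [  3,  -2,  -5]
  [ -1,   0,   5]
Yes

(AB)ᵀ = 
  [  2,  13,   8]
  [  2,  -8,  -6]
  [-24, -27, -10]

BᵀAᵀ = 
  [  2,  13,   8]
  [  2,  -8,  -6]
  [-24, -27, -10]

Both sides are equal — this is the standard identity (AB)ᵀ = BᵀAᵀ, which holds for all A, B.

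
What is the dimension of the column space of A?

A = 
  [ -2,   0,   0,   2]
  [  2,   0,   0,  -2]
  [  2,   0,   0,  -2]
Row reduce:
R2 → R2 + (1)·R1
R3 → R3 + (1)·R1
REF = 
  [ -2,   0,   0,   2]
  [  0,   0,   0,   0]
  [  0,   0,   0,   0]
Pivot columns: 1 → 1 pivot.
dim(Col(A)) = number of pivot columns = 1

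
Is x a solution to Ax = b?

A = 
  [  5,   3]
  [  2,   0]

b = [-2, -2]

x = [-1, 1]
Yes

Ax = [-2, -2] = b ✓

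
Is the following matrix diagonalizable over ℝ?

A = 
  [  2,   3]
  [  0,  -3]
Yes

tr(A) = -1, det(A) = -6
Characteristic polynomial: λ² - tr(A)λ + det(A) = λ² + λ - 6
λ² + λ - 6 = (λ + 3)(λ - 2)
Eigenvalues: 2, -3
λ=-3: alg. mult. = 1, geom. mult. = 2 - rank(A - (-3)I) = 2 - 1 = 1
λ=2: alg. mult. = 1, geom. mult. = 2 - rank(A - (2)I) = 2 - 1 = 1
Sum of geometric multiplicities equals n, so A has n independent eigenvectors.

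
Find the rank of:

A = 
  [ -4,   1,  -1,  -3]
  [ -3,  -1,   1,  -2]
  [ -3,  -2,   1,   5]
Row reduce:
R2 → R2 - (3/4)·R1
R3 → R3 - (3/4)·R1
R3 → R3 - (11/7)·R2
REF = 
  [  -4,    1,   -1,   -3]
  [   0, -7/4,  7/4,  1/4]
  [   0,    0,   -1, 48/7]
Pivot columns: 1, 2, 3 → 3 pivots.

rank(A) = 3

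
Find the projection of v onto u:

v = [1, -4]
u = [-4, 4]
v·u = (1)(-4) + (-4)(4) = -20
u·u = (-4)² + (4)² = 32
proj_u(v) = (v·u / u·u) × u = (-20/32) × u = (-5/8) × u

proj_u(v) = [5/2, -5/2]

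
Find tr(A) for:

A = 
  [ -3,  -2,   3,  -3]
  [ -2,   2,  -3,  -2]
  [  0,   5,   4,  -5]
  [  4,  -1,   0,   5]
8

tr(A) = -3 + 2 + 4 + 5 = 8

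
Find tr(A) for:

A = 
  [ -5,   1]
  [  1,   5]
0

tr(A) = -5 + 5 = 0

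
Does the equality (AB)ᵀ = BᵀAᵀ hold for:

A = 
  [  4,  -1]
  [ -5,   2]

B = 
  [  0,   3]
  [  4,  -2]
Yes

(AB)ᵀ = 
  [ -4,   8]
  [ 14, -19]

BᵀAᵀ = 
  [ -4,   8]
  [ 14, -19]

Both sides are equal — this is the standard identity (AB)ᵀ = BᵀAᵀ, which holds for all A, B.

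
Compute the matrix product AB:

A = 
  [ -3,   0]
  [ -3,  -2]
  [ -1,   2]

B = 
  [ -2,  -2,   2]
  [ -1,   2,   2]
AB = 
  [  6,   6,  -6]
  [  8,   2, -10]
  [  0,   6,   2]

A is 3×2 and B is 2×3, so AB is 3×3. Each entry is (row of A)·(column of B):
AB[1,1] = (-3)(-2) + (0)(-1) = 6
AB[1,2] = (-3)(-2) + (0)(2) = 6
AB[1,3] = (-3)(2) + (0)(2) = -6
AB[2,1] = (-3)(-2) + (-2)(-1) = 8
AB[2,2] = (-3)(-2) + (-2)(2) = 2
AB[2,3] = (-3)(2) + (-2)(2) = -10
AB[3,1] = (-1)(-2) + (2)(-1) = 0
AB[3,2] = (-1)(-2) + (2)(2) = 6
AB[3,3] = (-1)(2) + (2)(2) = 2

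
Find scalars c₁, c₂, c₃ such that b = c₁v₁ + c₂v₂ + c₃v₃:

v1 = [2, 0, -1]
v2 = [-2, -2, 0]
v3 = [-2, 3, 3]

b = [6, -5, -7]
c1 = -2, c2 = -2, c3 = -3

b = -2·v1 + -2·v2 + -3·v3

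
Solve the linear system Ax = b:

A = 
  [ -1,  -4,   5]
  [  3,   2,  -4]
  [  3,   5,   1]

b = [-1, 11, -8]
x = [3, -3, -2]

Row reduce the augmented matrix [A|b]:
R2 → R2 + (3)·R1
R3 → R3 + (3)·R1
R3 → R3 - (7/10)·R2
REF = 
  [   -1,    -4,     5,    -1]
  [    0,   -10,    11,     8]
  [    0,     0, 83/10, -83/5]

Back-substitution:
x₃ = (-83/5) / (83/10) = -2
x₂ = (8 - (11)(-2)) / (-10) = -3
x₁ = (-1 - (-4)(-3) - (5)(-2)) / (-1) = 3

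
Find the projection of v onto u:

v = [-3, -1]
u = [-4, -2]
v·u = (-3)(-4) + (-1)(-2) = 14
u·u = (-4)² + (-2)² = 20
proj_u(v) = (v·u / u·u) × u = (14/20) × u = (7/10) × u

proj_u(v) = [-14/5, -7/5]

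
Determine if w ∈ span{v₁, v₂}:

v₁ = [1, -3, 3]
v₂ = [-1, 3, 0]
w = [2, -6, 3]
Yes

Form the augmented matrix and row-reduce:
[v₁|v₂|w] = 
  [  1,  -1,   2]
  [ -3,   3,  -6]
  [  3,   0,   3]
R2 → R2 + (3)·R1
R3 → R3 - (3)·R1
Swap R2 ↔ R3
REF = 
  [  1,  -1,   2]
  [  0,   3,  -3]
  [  0,   0,   0]

No row of the form [0 0 | nonzero], so the system is consistent. Back-substitution gives c₁ = 1, c₂ = -1: w = (1)·v₁ + (-1)·v₂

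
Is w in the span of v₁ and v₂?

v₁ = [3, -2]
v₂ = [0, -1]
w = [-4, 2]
Yes

Form the augmented matrix and row-reduce:
[v₁|v₂|w] = 
  [  3,   0,  -4]
  [ -2,  -1,   2]
R2 → R2 + (2/3)·R1
REF = 
  [   3,    0,   -4]
  [   0,   -1, -2/3]

No row of the form [0 0 | nonzero], so the system is consistent. Back-substitution gives c₁ = -4/3, c₂ = 2/3: w = (-4/3)·v₁ + (2/3)·v₂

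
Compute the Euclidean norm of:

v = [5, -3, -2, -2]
6.481

||v||₂ = √((5)² + (-3)² + (-2)² + (-2)²) = √42 = 6.481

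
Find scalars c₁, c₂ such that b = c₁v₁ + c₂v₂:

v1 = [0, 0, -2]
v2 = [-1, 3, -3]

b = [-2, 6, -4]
c1 = -1, c2 = 2

b = -1·v1 + 2·v2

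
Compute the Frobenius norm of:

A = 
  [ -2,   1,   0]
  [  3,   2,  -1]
||A||_F = 4.359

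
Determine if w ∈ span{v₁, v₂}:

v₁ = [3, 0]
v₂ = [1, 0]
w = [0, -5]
No

Form the augmented matrix and row-reduce:
[v₁|v₂|w] = 
  [  3,   1,   0]
  [  0,   0,  -5]
(already in echelon form — no row operations needed)

Row 2 reads [0 0 | -5], i.e. 0 = -5, so the system is inconsistent and w ∉ span{v₁, v₂}.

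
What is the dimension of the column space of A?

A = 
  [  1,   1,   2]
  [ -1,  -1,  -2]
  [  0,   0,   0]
dim(Col(A)) = 1

Row reduce:
R2 → R2 + (1)·R1
REF = 
  [  1,   1,   2]
  [  0,   0,   0]
  [  0,   0,   0]
Pivot columns: 1 → 1 pivot.
dim(Col(A)) = number of pivot columns = 1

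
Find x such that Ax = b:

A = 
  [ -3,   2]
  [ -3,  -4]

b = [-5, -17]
Row reduce the augmented matrix [A|b]:
R2 → R2 - (1)·R1
REF = 
  [ -3,   2,  -5]
  [  0,  -6, -12]

Back-substitution:
x₂ = (-12) / (-6) = 2
x₁ = (-5 - (2)(2)) / (-3) = 3

x = [3, 2]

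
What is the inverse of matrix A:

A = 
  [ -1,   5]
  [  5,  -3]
det(A) = (-1)(-3) - (5)(5) = -22
For a 2×2 matrix, A⁻¹ = (1/det(A)) · [[d, -b], [-c, a]]
    = (-1/22) · [[-3, -5], [-5, -1]]

A⁻¹ = 
  [3/22, 5/22]
  [5/22, 1/22]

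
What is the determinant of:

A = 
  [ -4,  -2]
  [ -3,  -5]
For a 2×2 matrix, det = ad - bc = (-4)(-5) - (-2)(-3) = 14

det(A) = 14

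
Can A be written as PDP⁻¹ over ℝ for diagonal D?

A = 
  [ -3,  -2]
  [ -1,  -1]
Yes

tr(A) = -4, det(A) = 1
Characteristic polynomial: λ² - tr(A)λ + det(A) = λ² + 4λ + 1
λ² + 4λ + 1 = 0  ⇒  λ = (-4 ± √((4)² - 4·(1)))/2 = (-4 ± √(12))/2
  = -2 + √3,  -2 - √3
Eigenvalues: -2 + √3, -2 - √3  (≈ -0.2679, -3.732)
The two irrational eigenvalues are distinct (simple), so each has alg. mult. = geom. mult. = 1.
Sum of geometric multiplicities equals n, so A has n independent eigenvectors.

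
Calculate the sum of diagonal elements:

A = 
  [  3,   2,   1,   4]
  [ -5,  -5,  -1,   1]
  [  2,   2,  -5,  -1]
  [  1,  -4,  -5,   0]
-7

tr(A) = 3 + -5 + -5 + 0 = -7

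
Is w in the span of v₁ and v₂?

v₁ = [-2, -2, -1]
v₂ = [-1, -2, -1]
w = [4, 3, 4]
No

Form the augmented matrix and row-reduce:
[v₁|v₂|w] = 
  [ -2,  -1,   4]
  [ -2,  -2,   3]
  [ -1,  -1,   4]
R2 → R2 - (1)·R1
R3 → R3 - (1/2)·R1
R3 → R3 - (1/2)·R2
REF = 
  [ -2,  -1,   4]
  [  0,  -1,  -1]
  [  0,   0, 5/2]

Row 3 reads [0 0 | 5/2], i.e. 0 = 5/2, so the system is inconsistent and w ∉ span{v₁, v₂}.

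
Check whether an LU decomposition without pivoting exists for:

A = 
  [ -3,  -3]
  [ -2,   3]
Yes.
A[1,1] = -3 ≠ 0, so Gaussian elimination proceeds without a row swap: multiplier ℓ₂₁ = (-2)/(-3) = 2/3, and U[2,2] = 3 - (2/3)(-3) = 5.
L = 
  [  1,   0]
  [2/3,   1]
U = 
  [ -3,  -3]
  [  0,   5]
Check row 2 of LU: [(2/3)(-3), (2/3)(-3) + 5] = [-2, 3] = row 2 of A ✓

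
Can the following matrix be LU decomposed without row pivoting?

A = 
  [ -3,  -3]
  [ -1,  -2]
Yes.
A[1,1] = -3 ≠ 0, so Gaussian elimination proceeds without a row swap: multiplier ℓ₂₁ = (-1)/(-3) = 1/3, and U[2,2] = -2 - (1/3)(-3) = -1.
L = 
  [  1,   0]
  [1/3,   1]
U = 
  [ -3,  -3]
  [  0,  -1]
Check row 2 of LU: [(1/3)(-3), (1/3)(-3) + (-1)] = [-1, -2] = row 2 of A ✓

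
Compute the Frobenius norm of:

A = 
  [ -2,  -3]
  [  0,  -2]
||A||_F = 4.123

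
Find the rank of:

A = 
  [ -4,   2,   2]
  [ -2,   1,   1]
rank(A) = 1

Row reduce:
R2 → R2 - (1/2)·R1
REF = 
  [ -4,   2,   2]
  [  0,   0,   0]
Pivot columns: 1 → 1 pivot.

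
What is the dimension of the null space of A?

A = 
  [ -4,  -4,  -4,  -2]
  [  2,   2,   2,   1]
nullity(A) = 3

Row reduce:
R2 → R2 + (1/2)·R1
REF = 
  [ -4,  -4,  -4,  -2]
  [  0,   0,   0,   0]
Pivot columns: 1 → 1 pivot.
rank(A) = 1, so nullity(A) = 4 - 1 = 3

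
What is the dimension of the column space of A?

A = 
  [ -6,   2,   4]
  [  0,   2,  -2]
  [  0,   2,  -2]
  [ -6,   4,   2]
dim(Col(A)) = 2

Row reduce:
R4 → R4 - (1)·R1
R3 → R3 - (1)·R2
R4 → R4 - (1)·R2
REF = 
  [ -6,   2,   4]
  [  0,   2,  -2]
  [  0,   0,   0]
  [  0,   0,   0]
Pivot columns: 1, 2 → 2 pivots.
dim(Col(A)) = number of pivot columns = 2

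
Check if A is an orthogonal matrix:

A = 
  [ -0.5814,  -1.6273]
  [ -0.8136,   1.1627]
No

AᵀA = 
  [  1,   0.0001]
  [  0.0001,   4]
≠ I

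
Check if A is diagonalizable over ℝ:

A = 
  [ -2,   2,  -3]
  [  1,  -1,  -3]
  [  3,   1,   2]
No

Characteristic polynomial: det(λI - A) = λ³ + λ² + 6λ + 36
Testing integer divisors of the constant term: p(-3) = 0, so (λ + 3) is a factor:
p(λ) = (λ + 3)(λ² - 2λ + 12)
λ² - 2λ + 12 = 0  ⇒  λ = (2 ± √((-2)² - 4·(12)))/2 = (2 ± √(-44))/2
  = 1 + i√11,  1 - i√11
Eigenvalues: -3, 1 + i√11, 1 - i√11  (≈ -3, 1 + 3.317i, 1 - 3.317i)
Has complex eigenvalues (not diagonalizable over ℝ).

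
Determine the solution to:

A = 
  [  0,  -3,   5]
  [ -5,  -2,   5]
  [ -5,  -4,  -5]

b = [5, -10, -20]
x = [3, 0, 1]

Row reduce the augmented matrix [A|b]:
Swap R1 ↔ R2
R3 → R3 - (1)·R1
R3 → R3 - (2/3)·R2
REF = 
  [   -5,    -2,     5,   -10]
  [    0,    -3,     5,     5]
  [    0,     0, -40/3, -40/3]

Back-substitution:
x₃ = (-40/3) / (-40/3) = 1
x₂ = (5 - (5)(1)) / (-3) = 0
x₁ = (-10 - (-2)(0) - (5)(1)) / (-5) = 3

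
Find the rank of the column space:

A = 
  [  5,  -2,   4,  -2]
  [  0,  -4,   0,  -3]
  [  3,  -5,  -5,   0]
Row reduce:
R3 → R3 - (3/5)·R1
R3 → R3 - (19/20)·R2
REF = 
  [    5,    -2,     4,    -2]
  [    0,    -4,     0,    -3]
  [    0,     0, -37/5, 81/20]
Pivot columns: 1, 2, 3 → 3 pivots.
dim(Col(A)) = number of pivot columns = 3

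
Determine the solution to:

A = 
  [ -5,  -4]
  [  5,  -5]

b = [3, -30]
x = [-3, 3]

Row reduce the augmented matrix [A|b]:
R2 → R2 + (1)·R1
REF = 
  [ -5,  -4,   3]
  [  0,  -9, -27]

Back-substitution:
x₂ = (-27) / (-9) = 3
x₁ = (3 - (-4)(3)) / (-5) = -3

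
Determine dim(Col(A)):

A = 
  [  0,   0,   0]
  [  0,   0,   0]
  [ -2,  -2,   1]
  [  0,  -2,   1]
dim(Col(A)) = 2

Row reduce:
Swap R1 ↔ R3
Swap R2 ↔ R4
REF = 
  [ -2,  -2,   1]
  [  0,  -2,   1]
  [  0,   0,   0]
  [  0,   0,   0]
Pivot columns: 1, 2 → 2 pivots.
dim(Col(A)) = number of pivot columns = 2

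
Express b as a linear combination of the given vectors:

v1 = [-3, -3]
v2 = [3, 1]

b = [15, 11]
c1 = -3, c2 = 2

b = -3·v1 + 2·v2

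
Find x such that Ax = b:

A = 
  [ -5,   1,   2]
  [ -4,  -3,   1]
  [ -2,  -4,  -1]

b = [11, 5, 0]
x = [-2, 1, 0]

Row reduce the augmented matrix [A|b]:
R2 → R2 - (4/5)·R1
R3 → R3 - (2/5)·R1
R3 → R3 - (22/19)·R2
REF = 
  [    -5,      1,      2,     11]
  [     0,  -19/5,   -3/5,  -19/5]
  [     0,      0, -21/19,      0]

Back-substitution:
x₃ = 0 / (-21/19) = 0
x₂ = (-19/5 - (-3/5)(0)) / (-19/5) = 1
x₁ = (11 - (1)(1) - (2)(0)) / (-5) = -2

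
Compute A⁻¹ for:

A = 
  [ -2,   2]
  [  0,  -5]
det(A) = (-2)(-5) - (2)(0) = 10
For a 2×2 matrix, A⁻¹ = (1/det(A)) · [[d, -b], [-c, a]]
    = (1/10) · [[-5, -2], [0, -2]]

A⁻¹ = 
  [-1/2, -1/5]
  [   0, -1/5]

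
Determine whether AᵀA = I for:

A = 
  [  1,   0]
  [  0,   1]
Yes

AᵀA = 
  [  1,   0]
  [  0,   1]
= I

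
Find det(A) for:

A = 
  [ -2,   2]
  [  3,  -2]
-2

For a 2×2 matrix, det = ad - bc = (-2)(-2) - (2)(3) = -2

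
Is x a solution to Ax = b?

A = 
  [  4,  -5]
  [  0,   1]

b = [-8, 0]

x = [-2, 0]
Yes

Ax = [-8, 0] = b ✓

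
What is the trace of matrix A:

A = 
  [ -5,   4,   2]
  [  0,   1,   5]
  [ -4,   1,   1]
-3

tr(A) = -5 + 1 + 1 = -3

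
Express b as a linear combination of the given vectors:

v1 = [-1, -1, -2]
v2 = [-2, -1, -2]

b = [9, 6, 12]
c1 = -3, c2 = -3

b = -3·v1 + -3·v2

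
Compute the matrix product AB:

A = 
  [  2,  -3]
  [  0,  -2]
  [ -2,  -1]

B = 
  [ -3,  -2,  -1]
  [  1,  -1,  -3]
A is 3×2 and B is 2×3, so AB is 3×3. Each entry is (row of A)·(column of B):
AB[1,1] = (2)(-3) + (-3)(1) = -9
AB[1,2] = (2)(-2) + (-3)(-1) = -1
AB[1,3] = (2)(-1) + (-3)(-3) = 7
AB[2,1] = (0)(-3) + (-2)(1) = -2
AB[2,2] = (0)(-2) + (-2)(-1) = 2
AB[2,3] = (0)(-1) + (-2)(-3) = 6
AB[3,1] = (-2)(-3) + (-1)(1) = 5
AB[3,2] = (-2)(-2) + (-1)(-1) = 5
AB[3,3] = (-2)(-1) + (-1)(-3) = 5

AB = 
  [ -9,  -1,   7]
  [ -2,   2,   6]
  [  5,   5,   5]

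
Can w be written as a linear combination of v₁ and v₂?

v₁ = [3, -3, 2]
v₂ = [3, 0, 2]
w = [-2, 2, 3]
No

Form the augmented matrix and row-reduce:
[v₁|v₂|w] = 
  [  3,   3,  -2]
  [ -3,   0,   2]
  [  2,   2,   3]
R2 → R2 + (1)·R1
R3 → R3 - (2/3)·R1
REF = 
  [   3,    3,   -2]
  [   0,    3,    0]
  [   0,    0, 13/3]

Row 3 reads [0 0 | 13/3], i.e. 0 = 13/3, so the system is inconsistent and w ∉ span{v₁, v₂}.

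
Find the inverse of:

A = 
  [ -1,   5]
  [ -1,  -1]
det(A) = (-1)(-1) - (5)(-1) = 6
For a 2×2 matrix, A⁻¹ = (1/det(A)) · [[d, -b], [-c, a]]
    = (1/6) · [[-1, -5], [1, -1]]

A⁻¹ = 
  [-1/6, -5/6]
  [ 1/6, -1/6]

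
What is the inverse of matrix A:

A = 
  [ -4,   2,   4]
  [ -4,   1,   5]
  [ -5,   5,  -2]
det(A) = (-4)·((1)(-2) - (5)(5)) - (2)·((-4)(-2) - (5)(-5)) + (4)·((-4)(5) - (1)(-5))
  = (-4)(-27) - (2)(33) + (4)(-15)
  = -18
det(A) = -18 ≠ 0, so A is invertible.

Cofactors Cᵢⱼ = (-1)ⁱ⁺ʲ·Mᵢⱼ:
C = 
  [-27, -33, -15]
  [ 24,  28,  10]
  [  6,   4,   4]

adj(A) = Cᵀ:
adj(A) = 
  [-27,  24,   6]
  [-33,  28,   4]
  [-15,  10,   4]

A⁻¹ = (-1/18) · adj(A):
A⁻¹ = 
  [  3/2,  -4/3,  -1/3]
  [ 11/6, -14/9,  -2/9]
  [  5/6,  -5/9,  -2/9]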